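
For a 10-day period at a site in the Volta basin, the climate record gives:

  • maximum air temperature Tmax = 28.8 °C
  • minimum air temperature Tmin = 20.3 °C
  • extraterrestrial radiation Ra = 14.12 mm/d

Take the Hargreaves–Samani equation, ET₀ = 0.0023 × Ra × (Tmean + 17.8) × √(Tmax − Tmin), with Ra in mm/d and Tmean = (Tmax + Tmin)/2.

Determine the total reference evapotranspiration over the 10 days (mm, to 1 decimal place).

Tmean = (28.8 + 20.3)/2 = 24.55 °C
ET₀ = 0.0023 × 14.12 × (24.55 + 17.8) × √8.5 = 0.0023 × 14.12 × 42.35 × 2.9155 = 4.0099 mm/d
Over 10 days: 4.0099 × 10 = 40.099 mm

40.1 mm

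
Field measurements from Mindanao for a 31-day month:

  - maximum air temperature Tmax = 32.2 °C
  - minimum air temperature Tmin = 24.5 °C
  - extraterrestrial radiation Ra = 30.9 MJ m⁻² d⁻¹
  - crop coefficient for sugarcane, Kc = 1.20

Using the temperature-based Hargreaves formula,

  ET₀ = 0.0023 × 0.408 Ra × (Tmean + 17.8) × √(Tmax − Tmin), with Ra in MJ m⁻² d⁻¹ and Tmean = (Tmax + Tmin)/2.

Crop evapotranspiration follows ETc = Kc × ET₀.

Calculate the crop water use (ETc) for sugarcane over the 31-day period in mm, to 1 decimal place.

138.1 mm

Tmean = (32.2 + 24.5)/2 = 28.35 °C
0.408 Ra = 0.408 × 30.9 = 12.6072 mm/d equivalent
ET₀ = 0.0023 × 12.6072 × (28.35 + 17.8) × √7.7 = 0.0023 × 12.6072 × 46.15 × 2.7749 = 3.7133 mm/d
ETc = Kc × ET₀ = 1.20 × 3.7133 = 4.4560 mm/d
Over 31 days: 4.4560 × 31 = 138.136 mm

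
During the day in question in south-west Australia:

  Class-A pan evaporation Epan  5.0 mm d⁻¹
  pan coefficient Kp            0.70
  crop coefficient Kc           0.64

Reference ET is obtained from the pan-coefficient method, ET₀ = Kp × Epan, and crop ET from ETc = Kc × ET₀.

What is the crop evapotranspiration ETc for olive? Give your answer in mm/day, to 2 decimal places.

ET₀ = 0.70 × 5.0 = 3.5000 mm/d
ETc = Kc × ET₀ = 0.64 × 3.5000 = 2.2400 mm/d

2.24 mm/day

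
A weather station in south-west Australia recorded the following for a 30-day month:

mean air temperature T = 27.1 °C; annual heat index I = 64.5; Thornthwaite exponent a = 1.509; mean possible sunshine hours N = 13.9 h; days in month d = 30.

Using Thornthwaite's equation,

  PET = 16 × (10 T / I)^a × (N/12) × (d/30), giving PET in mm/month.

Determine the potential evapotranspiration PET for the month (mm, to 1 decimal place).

10T/I = 10 × 27.1 / 64.5 = 4.2016
(10T/I)^a = 4.2016^1.509 = 8.7243
Uncorrected PET = 16 × 8.7243 = 139.589 mm
Correction = (N/12)(d/30) = (13.9/12)(30/30) = 1.1583
PET = 139.589 × 1.1583 = 161.686 mm/month

161.7 mm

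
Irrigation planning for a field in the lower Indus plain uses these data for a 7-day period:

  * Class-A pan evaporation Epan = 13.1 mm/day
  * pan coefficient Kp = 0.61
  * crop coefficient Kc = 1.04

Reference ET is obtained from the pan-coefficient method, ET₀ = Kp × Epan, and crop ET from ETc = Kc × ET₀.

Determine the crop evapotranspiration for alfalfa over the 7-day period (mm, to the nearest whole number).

58 mm

ET₀ = 0.61 × 13.1 = 7.9910 mm/d
ETc = Kc × ET₀ = 1.04 × 7.9910 = 8.3106 mm/d
Over 7 days: 8.3106 × 7 = 58.174 mm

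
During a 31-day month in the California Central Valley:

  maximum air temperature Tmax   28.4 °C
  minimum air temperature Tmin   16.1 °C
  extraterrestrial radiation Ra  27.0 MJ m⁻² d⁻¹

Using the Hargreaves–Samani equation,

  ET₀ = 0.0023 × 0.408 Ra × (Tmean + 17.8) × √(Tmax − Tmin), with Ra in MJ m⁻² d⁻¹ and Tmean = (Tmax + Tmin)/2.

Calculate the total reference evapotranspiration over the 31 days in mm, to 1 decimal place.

110.3 mm

Tmean = (28.4 + 16.1)/2 = 22.25 °C
0.408 Ra = 0.408 × 27.0 = 11.0160 mm/d equivalent
ET₀ = 0.0023 × 11.0160 × (22.25 + 17.8) × √12.3 = 0.0023 × 11.0160 × 40.05 × 3.5071 = 3.5588 mm/d
Over 31 days: 3.5588 × 31 = 110.323 mm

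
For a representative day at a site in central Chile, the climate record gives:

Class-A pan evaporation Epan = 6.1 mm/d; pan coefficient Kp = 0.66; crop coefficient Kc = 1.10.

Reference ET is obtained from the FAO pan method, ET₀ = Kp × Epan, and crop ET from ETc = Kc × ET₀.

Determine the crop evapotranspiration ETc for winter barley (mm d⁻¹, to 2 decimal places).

4.43 mm d⁻¹

ET₀ = 0.66 × 6.1 = 4.0260 mm/d
ETc = Kc × ET₀ = 1.10 × 4.0260 = 4.4286 mm/d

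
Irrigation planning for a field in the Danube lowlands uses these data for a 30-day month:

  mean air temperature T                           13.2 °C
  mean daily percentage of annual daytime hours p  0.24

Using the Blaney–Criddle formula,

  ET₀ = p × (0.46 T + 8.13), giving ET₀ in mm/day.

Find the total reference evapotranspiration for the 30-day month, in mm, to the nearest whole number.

102 mm

ET₀ = 0.24 × (0.46 × 13.2 + 8.13) = 0.24 × 14.202 = 3.4085 mm/d
Monthly total = 3.4085 × 30 = 102.255 mm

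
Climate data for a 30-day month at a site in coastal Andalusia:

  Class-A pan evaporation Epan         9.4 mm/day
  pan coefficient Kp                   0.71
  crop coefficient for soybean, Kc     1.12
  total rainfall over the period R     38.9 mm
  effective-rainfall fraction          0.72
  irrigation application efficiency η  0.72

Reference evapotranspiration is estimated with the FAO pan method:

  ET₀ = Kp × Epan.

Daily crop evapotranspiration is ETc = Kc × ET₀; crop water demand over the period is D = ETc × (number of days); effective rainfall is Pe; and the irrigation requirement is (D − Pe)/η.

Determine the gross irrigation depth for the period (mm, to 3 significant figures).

273 mm

ET₀ = 0.71 × 9.4 = 6.6740 mm/d
ETc = Kc × ET₀ = 1.12 × 6.6740 = 7.4749 mm/d
Crop demand D = ETc × 30 d = 7.4749 × 30 = 224.247 mm
Pe = 0.72 × 38.9 = 28.008 mm
D − Pe = 224.247 − 28.008 = 196.239 mm
Gross irrigation = 196.239 / 0.72 = 272.554 mm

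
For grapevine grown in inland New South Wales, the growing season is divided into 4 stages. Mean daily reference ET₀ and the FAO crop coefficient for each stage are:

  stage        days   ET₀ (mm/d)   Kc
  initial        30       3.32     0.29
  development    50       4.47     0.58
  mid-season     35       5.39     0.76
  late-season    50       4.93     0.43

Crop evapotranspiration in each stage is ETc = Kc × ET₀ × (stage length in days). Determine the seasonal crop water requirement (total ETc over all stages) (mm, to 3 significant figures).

408 mm

initial: 0.29 × 3.32 × 30 = 28.88 mm
development: 0.58 × 4.47 × 50 = 129.63 mm
mid-season: 0.76 × 5.39 × 35 = 143.37 mm
late-season: 0.43 × 4.93 × 50 = 106.00 mm
Seasonal total = 407.88 mm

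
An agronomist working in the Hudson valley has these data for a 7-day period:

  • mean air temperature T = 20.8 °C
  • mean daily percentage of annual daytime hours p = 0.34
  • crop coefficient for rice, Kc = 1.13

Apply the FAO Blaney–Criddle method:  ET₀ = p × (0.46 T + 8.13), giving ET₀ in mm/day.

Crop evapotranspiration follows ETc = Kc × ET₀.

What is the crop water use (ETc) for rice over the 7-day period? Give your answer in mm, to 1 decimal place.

47.6 mm

ET₀ = 0.34 × (0.46 × 20.8 + 8.13) = 0.34 × 17.698 = 6.0173 mm/d
ETc = Kc × ET₀ = 1.13 × 6.0173 = 6.7995 mm/d
Over 7 days: 6.7995 × 7 = 47.597 mm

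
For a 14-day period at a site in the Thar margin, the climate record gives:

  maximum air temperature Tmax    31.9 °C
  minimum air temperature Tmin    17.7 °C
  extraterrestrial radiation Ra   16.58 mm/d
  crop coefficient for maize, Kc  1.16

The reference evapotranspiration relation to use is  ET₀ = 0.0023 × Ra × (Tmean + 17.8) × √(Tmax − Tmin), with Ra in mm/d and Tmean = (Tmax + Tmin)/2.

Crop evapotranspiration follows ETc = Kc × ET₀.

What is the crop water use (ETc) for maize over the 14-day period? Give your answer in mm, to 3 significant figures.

99.4 mm

Tmean = (31.9 + 17.7)/2 = 24.80 °C
ET₀ = 0.0023 × 16.58 × (24.80 + 17.8) × √14.2 = 0.0023 × 16.58 × 42.60 × 3.7683 = 6.1216 mm/d
ETc = Kc × ET₀ = 1.16 × 6.1216 = 7.1011 mm/d
Over 14 days: 7.1011 × 14 = 99.415 mm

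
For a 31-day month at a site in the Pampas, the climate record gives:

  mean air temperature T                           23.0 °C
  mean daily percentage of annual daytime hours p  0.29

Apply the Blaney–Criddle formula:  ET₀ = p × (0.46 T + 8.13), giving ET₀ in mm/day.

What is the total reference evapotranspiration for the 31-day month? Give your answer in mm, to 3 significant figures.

168 mm

ET₀ = 0.29 × (0.46 × 23.0 + 8.13) = 0.29 × 18.710 = 5.4259 mm/d
Monthly total = 5.4259 × 31 = 168.203 mm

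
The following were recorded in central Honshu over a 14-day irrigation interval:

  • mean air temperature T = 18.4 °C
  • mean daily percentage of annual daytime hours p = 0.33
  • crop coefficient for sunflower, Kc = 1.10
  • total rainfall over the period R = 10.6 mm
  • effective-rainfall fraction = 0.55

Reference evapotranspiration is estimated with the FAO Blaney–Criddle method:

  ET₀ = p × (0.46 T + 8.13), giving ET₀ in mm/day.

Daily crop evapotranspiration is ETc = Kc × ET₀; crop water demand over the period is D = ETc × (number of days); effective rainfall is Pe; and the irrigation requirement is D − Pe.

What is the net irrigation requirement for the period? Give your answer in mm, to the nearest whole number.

ET₀ = 0.33 × (0.46 × 18.4 + 8.13) = 0.33 × 16.594 = 5.4760 mm/d
ETc = Kc × ET₀ = 1.10 × 5.4760 = 6.0236 mm/d
Crop demand D = ETc × 14 d = 6.0236 × 14 = 84.330 mm
Pe = 0.55 × 10.6 = 5.830 mm
D − Pe = 84.330 − 5.830 = 78.500 mm

79 mm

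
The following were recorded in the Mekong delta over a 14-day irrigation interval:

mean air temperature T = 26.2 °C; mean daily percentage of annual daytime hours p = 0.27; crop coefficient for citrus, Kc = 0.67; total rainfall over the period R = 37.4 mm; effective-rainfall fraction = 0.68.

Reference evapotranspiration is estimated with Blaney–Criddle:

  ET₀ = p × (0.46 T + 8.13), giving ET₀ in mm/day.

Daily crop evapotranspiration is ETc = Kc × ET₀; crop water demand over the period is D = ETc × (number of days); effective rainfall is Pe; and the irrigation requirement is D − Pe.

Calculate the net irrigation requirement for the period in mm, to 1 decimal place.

ET₀ = 0.27 × (0.46 × 26.2 + 8.13) = 0.27 × 20.182 = 5.4491 mm/d
ETc = Kc × ET₀ = 0.67 × 5.4491 = 3.6509 mm/d
Crop demand D = ETc × 14 d = 3.6509 × 14 = 51.113 mm
Pe = 0.68 × 37.4 = 25.432 mm
D − Pe = 51.113 − 25.432 = 25.681 mm

25.7 mm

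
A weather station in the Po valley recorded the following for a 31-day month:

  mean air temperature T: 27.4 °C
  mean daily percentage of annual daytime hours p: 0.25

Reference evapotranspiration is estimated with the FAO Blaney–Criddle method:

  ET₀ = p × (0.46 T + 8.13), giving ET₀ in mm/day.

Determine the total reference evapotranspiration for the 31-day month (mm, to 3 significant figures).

161 mm

ET₀ = 0.25 × (0.46 × 27.4 + 8.13) = 0.25 × 20.734 = 5.1835 mm/d
Monthly total = 5.1835 × 31 = 160.689 mm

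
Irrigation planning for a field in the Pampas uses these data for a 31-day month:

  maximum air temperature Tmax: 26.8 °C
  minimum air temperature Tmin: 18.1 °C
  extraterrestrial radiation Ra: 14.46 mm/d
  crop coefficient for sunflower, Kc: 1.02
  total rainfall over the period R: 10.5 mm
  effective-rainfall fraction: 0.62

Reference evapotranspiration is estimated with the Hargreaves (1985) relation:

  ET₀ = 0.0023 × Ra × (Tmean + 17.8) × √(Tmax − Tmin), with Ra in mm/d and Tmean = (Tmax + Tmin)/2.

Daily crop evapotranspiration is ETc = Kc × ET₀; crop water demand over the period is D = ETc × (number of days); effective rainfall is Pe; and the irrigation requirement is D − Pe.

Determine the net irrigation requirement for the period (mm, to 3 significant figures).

Tmean = (26.8 + 18.1)/2 = 22.45 °C
ET₀ = 0.0023 × 14.46 × (22.45 + 17.8) × √8.7 = 0.0023 × 14.46 × 40.25 × 2.9496 = 3.9484 mm/d
ETc = Kc × ET₀ = 1.02 × 3.9484 = 4.0274 mm/d
Crop demand D = ETc × 31 d = 4.0274 × 31 = 124.849 mm
Pe = 0.62 × 10.5 = 6.510 mm
D − Pe = 124.849 − 6.510 = 118.339 mm

118 mm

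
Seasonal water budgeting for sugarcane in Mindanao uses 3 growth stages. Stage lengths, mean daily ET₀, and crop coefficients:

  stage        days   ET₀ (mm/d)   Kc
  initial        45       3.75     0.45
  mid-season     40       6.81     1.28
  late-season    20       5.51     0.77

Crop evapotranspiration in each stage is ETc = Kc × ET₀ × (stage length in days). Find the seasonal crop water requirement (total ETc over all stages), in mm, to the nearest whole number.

509 mm

initial: 0.45 × 3.75 × 45 = 75.94 mm
mid-season: 1.28 × 6.81 × 40 = 348.67 mm
late-season: 0.77 × 5.51 × 20 = 84.85 mm
Seasonal total = 509.46 mm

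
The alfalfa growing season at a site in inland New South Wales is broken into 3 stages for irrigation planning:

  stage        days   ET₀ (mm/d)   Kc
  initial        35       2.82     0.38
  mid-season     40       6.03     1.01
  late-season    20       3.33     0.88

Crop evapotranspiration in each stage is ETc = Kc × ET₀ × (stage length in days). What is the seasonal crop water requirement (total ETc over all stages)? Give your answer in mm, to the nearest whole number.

340 mm

initial: 0.38 × 2.82 × 35 = 37.51 mm
mid-season: 1.01 × 6.03 × 40 = 243.61 mm
late-season: 0.88 × 3.33 × 20 = 58.61 mm
Seasonal total = 339.73 mm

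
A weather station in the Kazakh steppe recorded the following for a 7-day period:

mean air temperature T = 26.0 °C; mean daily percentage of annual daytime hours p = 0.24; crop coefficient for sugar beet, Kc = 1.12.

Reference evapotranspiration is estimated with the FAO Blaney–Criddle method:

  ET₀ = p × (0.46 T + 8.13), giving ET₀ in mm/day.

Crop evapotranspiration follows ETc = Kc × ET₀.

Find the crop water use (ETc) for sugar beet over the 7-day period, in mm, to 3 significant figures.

37.8 mm

ET₀ = 0.24 × (0.46 × 26.0 + 8.13) = 0.24 × 20.090 = 4.8216 mm/d
ETc = Kc × ET₀ = 1.12 × 4.8216 = 5.4002 mm/d
Over 7 days: 5.4002 × 7 = 37.801 mm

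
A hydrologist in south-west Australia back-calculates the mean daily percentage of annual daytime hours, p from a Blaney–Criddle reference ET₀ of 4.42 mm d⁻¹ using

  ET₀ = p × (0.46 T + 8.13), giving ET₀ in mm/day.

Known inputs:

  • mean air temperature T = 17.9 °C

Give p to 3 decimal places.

p = ET₀ / (0.46 T + 8.13) = 4.42 / (0.46 × 17.9 + 8.13) = 4.42 / 16.364 = 0.2701

0.270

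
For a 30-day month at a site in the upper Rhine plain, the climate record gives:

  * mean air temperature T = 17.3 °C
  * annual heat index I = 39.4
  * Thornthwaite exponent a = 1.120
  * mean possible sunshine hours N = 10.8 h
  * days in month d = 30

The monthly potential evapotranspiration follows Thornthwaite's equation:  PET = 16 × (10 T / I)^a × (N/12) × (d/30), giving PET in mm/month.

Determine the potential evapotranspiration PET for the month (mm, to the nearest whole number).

10T/I = 10 × 17.3 / 39.4 = 4.3909
(10T/I)^a = 4.3909^1.120 = 5.2440
Uncorrected PET = 16 × 5.2440 = 83.904 mm
Correction = (N/12)(d/30) = (10.8/12)(30/30) = 0.9000
PET = 83.904 × 0.9000 = 75.514 mm/month

76 mm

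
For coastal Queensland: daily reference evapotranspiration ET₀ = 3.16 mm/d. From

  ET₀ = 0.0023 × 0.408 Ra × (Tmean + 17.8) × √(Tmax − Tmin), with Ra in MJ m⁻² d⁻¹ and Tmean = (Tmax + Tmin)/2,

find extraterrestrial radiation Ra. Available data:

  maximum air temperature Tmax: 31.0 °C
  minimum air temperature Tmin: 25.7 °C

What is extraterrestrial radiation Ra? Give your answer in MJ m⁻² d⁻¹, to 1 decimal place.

31.7 MJ m⁻² d⁻¹

Tmean = (31.0+25.7)/2 = 28.35 °C; ΔT = 5.3
Ra = ET₀ / [0.0023 × 0.408 × (Tmean+17.8) × √ΔT]
   = 3.16 / (0.0023 × 0.408 × 46.15 × 2.3022) = 31.695 MJ m⁻² d⁻¹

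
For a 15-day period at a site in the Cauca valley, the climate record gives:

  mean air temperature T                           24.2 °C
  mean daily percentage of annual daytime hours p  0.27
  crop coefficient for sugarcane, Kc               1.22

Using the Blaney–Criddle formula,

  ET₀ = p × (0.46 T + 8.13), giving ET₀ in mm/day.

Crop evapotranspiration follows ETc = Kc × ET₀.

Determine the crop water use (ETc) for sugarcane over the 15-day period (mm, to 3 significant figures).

95.2 mm

ET₀ = 0.27 × (0.46 × 24.2 + 8.13) = 0.27 × 19.262 = 5.2007 mm/d
ETc = Kc × ET₀ = 1.22 × 5.2007 = 6.3449 mm/d
Over 15 days: 6.3449 × 15 = 95.174 mm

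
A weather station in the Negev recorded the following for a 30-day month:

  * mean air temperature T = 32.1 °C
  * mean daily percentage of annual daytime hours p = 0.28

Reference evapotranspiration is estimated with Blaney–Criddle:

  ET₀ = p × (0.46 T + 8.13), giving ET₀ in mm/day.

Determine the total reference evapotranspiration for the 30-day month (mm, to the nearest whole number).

ET₀ = 0.28 × (0.46 × 32.1 + 8.13) = 0.28 × 22.896 = 6.4109 mm/d
Monthly total = 6.4109 × 30 = 192.327 mm

192 mm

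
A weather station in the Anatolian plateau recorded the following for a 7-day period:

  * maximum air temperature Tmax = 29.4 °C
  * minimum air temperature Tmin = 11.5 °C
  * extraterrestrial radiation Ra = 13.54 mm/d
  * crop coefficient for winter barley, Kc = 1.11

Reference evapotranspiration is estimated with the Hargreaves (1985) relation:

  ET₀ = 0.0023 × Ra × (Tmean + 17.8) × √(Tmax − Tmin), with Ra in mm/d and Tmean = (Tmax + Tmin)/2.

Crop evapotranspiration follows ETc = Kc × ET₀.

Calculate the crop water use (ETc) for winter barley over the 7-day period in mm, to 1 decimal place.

Tmean = (29.4 + 11.5)/2 = 20.45 °C
ET₀ = 0.0023 × 13.54 × (20.45 + 17.8) × √17.9 = 0.0023 × 13.54 × 38.25 × 4.2308 = 5.0397 mm/d
ETc = Kc × ET₀ = 1.11 × 5.0397 = 5.5941 mm/d
Over 7 days: 5.5941 × 7 = 39.159 mm

39.2 mm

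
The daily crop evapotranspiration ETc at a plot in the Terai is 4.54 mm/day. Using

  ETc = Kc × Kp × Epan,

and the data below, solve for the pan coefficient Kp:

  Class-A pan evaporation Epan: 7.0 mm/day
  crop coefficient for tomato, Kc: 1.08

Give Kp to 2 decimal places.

ETc = Kc × Kp × Epan  ⇒  Kp = ETc / (Kc × Epan)
Kp = 4.54 / (1.08 × 7.0) = 4.54 / 7.560 = 0.6005

0.60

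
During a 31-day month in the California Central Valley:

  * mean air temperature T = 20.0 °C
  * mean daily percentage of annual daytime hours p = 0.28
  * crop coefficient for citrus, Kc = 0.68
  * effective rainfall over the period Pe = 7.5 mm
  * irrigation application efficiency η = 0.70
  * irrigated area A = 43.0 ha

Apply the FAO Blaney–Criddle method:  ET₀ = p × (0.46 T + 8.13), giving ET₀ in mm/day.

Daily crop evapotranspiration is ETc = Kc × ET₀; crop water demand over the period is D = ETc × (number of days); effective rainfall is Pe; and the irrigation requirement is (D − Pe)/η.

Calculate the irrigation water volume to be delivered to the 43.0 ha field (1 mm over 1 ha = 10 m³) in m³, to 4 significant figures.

ET₀ = 0.28 × (0.46 × 20.0 + 8.13) = 0.28 × 17.330 = 4.8524 mm/d
ETc = Kc × ET₀ = 0.68 × 4.8524 = 3.2996 mm/d
Crop demand D = ETc × 31 d = 3.2996 × 31 = 102.288 mm
D − Pe = 102.288 − 7.5 = 94.788 mm
Gross irrigation = 94.788 / 0.70 = 135.411 mm
Volume = 135.411 mm × 43.0 ha × 10 = 58226.7 m³

58230 m³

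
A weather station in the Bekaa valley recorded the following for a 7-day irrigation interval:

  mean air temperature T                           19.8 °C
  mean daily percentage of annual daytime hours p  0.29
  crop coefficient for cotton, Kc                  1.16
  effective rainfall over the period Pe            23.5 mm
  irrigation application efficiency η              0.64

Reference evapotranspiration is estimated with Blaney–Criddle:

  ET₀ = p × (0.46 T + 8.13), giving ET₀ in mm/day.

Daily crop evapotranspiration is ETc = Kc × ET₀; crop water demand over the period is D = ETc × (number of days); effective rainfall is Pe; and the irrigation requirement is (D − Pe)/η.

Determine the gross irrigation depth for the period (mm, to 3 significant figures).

26.7 mm

ET₀ = 0.29 × (0.46 × 19.8 + 8.13) = 0.29 × 17.238 = 4.9990 mm/d
ETc = Kc × ET₀ = 1.16 × 4.9990 = 5.7988 mm/d
Crop demand D = ETc × 7 d = 5.7988 × 7 = 40.592 mm
D − Pe = 40.592 − 23.5 = 17.092 mm
Gross irrigation = 17.092 / 0.64 = 26.706 mm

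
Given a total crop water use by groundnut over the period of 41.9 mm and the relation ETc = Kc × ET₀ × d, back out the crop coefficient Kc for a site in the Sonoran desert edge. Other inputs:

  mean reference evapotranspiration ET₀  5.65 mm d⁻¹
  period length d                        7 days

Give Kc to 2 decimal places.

ETc = Kc × ET₀ × d  ⇒  Kc = ETc / (ET₀ × d)
Kc = 41.9 / (5.65 × 7) = 41.9 / 39.55 = 1.0594

1.06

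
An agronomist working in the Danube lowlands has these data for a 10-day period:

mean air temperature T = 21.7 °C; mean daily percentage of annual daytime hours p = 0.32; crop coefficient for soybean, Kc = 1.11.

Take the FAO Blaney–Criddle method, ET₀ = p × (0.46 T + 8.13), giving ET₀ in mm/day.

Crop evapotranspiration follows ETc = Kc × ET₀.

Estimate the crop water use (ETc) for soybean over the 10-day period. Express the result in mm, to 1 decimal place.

64.3 mm

ET₀ = 0.32 × (0.46 × 21.7 + 8.13) = 0.32 × 18.112 = 5.7958 mm/d
ETc = Kc × ET₀ = 1.11 × 5.7958 = 6.4333 mm/d
Over 10 days: 6.4333 × 10 = 64.333 mm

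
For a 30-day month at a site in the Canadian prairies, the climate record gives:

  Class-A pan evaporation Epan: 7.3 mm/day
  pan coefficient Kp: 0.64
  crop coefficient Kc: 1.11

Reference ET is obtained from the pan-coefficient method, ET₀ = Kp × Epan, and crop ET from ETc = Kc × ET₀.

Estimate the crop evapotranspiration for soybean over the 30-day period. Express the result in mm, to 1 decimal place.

ET₀ = 0.64 × 7.3 = 4.6720 mm/d
ETc = Kc × ET₀ = 1.11 × 4.6720 = 5.1859 mm/d
Over 30 days: 5.1859 × 30 = 155.577 mm

155.6 mm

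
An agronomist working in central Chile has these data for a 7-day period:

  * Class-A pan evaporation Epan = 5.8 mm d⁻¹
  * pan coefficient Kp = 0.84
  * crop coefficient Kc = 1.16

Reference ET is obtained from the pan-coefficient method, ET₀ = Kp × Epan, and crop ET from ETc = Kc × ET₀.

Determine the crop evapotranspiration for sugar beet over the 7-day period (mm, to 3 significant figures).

ET₀ = 0.84 × 5.8 = 4.8720 mm/d
ETc = Kc × ET₀ = 1.16 × 4.8720 = 5.6515 mm/d
Over 7 days: 5.6515 × 7 = 39.561 mm

39.6 mm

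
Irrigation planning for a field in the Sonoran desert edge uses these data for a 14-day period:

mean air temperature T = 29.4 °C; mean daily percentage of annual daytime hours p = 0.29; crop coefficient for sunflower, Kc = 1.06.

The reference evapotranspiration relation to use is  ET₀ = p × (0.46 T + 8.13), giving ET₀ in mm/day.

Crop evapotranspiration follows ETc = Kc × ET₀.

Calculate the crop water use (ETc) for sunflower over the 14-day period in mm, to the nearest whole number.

93 mm

ET₀ = 0.29 × (0.46 × 29.4 + 8.13) = 0.29 × 21.654 = 6.2797 mm/d
ETc = Kc × ET₀ = 1.06 × 6.2797 = 6.6565 mm/d
Over 14 days: 6.6565 × 14 = 93.191 mm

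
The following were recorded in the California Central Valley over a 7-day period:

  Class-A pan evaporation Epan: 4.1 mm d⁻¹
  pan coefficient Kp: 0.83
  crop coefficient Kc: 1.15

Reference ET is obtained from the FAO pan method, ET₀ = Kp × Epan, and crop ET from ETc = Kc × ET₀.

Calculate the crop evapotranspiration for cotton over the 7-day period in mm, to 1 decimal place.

27.4 mm

ET₀ = 0.83 × 4.1 = 3.4030 mm/d
ETc = Kc × ET₀ = 1.15 × 3.4030 = 3.9135 mm/d
Over 7 days: 3.9135 × 7 = 27.395 mm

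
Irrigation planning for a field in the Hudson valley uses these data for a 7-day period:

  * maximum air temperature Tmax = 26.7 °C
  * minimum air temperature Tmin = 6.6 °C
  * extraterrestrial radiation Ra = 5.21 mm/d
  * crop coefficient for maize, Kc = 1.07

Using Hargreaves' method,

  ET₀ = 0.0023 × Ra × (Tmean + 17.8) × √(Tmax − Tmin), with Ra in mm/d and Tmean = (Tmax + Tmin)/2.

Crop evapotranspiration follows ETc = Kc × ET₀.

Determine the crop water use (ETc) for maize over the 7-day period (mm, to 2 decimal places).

Tmean = (26.7 + 6.6)/2 = 16.65 °C
ET₀ = 0.0023 × 5.21 × (16.65 + 17.8) × √20.1 = 0.0023 × 5.21 × 34.45 × 4.4833 = 1.8508 mm/d
ETc = Kc × ET₀ = 1.07 × 1.8508 = 1.9804 mm/d
Over 7 days: 1.9804 × 7 = 13.863 mm

13.86 mm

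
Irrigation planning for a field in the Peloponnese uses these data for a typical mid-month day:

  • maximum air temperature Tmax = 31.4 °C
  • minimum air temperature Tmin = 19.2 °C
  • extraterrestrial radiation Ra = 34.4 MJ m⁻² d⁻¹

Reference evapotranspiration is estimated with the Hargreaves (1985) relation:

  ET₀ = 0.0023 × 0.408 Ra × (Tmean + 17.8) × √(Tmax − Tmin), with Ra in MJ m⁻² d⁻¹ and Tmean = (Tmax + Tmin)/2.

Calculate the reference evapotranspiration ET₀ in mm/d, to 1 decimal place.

Tmean = (31.4 + 19.2)/2 = 25.30 °C
0.408 Ra = 0.408 × 34.4 = 14.0352 mm/d equivalent
ET₀ = 0.0023 × 14.0352 × (25.30 + 17.8) × √12.2 = 0.0023 × 14.0352 × 43.10 × 3.4928 = 4.8596 mm/d

4.9 mm/d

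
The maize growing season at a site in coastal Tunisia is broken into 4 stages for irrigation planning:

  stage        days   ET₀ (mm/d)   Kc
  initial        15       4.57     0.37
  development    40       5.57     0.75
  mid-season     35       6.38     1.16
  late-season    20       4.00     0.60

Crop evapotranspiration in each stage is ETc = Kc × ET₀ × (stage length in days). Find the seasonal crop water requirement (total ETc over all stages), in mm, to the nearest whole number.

initial: 0.37 × 4.57 × 15 = 25.36 mm
development: 0.75 × 5.57 × 40 = 167.10 mm
mid-season: 1.16 × 6.38 × 35 = 259.03 mm
late-season: 0.60 × 4.00 × 20 = 48.00 mm
Seasonal total = 499.49 mm

499 mm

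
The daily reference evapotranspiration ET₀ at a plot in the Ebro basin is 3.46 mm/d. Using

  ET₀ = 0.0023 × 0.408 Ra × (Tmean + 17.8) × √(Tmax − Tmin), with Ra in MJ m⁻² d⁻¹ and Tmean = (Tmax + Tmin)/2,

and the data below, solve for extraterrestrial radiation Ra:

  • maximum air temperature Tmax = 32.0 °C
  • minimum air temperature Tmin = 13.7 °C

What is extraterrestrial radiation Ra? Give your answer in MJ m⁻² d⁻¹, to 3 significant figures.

21.2 MJ m⁻² d⁻¹

Tmean = (32.0+13.7)/2 = 22.85 °C; ΔT = 18.3
Ra = ET₀ / [0.0023 × 0.408 × (Tmean+17.8) × √ΔT]
   = 3.46 / (0.0023 × 0.408 × 40.65 × 4.2778) = 21.203 MJ m⁻² d⁻¹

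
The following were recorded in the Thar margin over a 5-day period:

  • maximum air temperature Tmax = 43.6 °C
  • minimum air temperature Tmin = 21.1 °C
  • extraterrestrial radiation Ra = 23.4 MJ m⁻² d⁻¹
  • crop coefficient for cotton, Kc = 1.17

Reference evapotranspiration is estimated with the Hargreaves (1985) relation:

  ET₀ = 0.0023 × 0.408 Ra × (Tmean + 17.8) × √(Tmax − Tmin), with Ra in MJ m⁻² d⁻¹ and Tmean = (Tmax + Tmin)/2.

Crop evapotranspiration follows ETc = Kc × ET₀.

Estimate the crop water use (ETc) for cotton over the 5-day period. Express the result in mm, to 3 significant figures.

Tmean = (43.6 + 21.1)/2 = 32.35 °C
0.408 Ra = 0.408 × 23.4 = 9.5472 mm/d equivalent
ET₀ = 0.0023 × 9.5472 × (32.35 + 17.8) × √22.5 = 0.0023 × 9.5472 × 50.15 × 4.7434 = 5.2235 mm/d
ETc = Kc × ET₀ = 1.17 × 5.2235 = 6.1115 mm/d
Over 5 days: 6.1115 × 5 = 30.558 mm

30.6 mm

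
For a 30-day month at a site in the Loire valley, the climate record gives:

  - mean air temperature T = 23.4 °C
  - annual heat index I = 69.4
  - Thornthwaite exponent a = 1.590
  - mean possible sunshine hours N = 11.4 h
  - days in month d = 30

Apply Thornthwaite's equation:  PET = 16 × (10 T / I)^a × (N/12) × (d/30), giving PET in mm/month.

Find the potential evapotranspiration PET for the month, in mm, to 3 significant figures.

105 mm

10T/I = 10 × 23.4 / 69.4 = 3.3718
(10T/I)^a = 3.3718^1.590 = 6.9072
Uncorrected PET = 16 × 6.9072 = 110.515 mm
Correction = (N/12)(d/30) = (11.4/12)(30/30) = 0.9500
PET = 110.515 × 0.9500 = 104.989 mm/month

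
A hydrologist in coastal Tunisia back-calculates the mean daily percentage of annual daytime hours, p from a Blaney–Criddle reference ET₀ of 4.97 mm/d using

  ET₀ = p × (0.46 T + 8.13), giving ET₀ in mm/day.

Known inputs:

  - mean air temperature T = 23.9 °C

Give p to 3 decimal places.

0.260

p = ET₀ / (0.46 T + 8.13) = 4.97 / (0.46 × 23.9 + 8.13) = 4.97 / 19.124 = 0.2599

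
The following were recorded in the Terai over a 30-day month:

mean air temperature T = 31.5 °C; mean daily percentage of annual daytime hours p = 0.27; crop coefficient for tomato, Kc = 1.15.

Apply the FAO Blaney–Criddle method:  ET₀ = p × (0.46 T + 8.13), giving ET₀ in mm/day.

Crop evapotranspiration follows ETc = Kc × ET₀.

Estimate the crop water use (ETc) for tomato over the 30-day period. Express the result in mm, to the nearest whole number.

ET₀ = 0.27 × (0.46 × 31.5 + 8.13) = 0.27 × 22.620 = 6.1074 mm/d
ETc = Kc × ET₀ = 1.15 × 6.1074 = 7.0235 mm/d
Over 30 days: 7.0235 × 30 = 210.705 mm

211 mm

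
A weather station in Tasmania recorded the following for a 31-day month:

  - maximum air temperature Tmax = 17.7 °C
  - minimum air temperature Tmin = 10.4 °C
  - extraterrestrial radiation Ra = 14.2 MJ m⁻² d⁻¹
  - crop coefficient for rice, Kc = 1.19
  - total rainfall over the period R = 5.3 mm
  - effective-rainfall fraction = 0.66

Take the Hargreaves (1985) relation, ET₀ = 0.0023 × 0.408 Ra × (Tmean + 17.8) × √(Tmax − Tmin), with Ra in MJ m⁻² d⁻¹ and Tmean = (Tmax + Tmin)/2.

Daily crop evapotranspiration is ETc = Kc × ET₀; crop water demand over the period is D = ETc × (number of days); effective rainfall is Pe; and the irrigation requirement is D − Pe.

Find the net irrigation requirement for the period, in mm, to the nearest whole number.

Tmean = (17.7 + 10.4)/2 = 14.05 °C
0.408 Ra = 0.408 × 14.2 = 5.7936 mm/d equivalent
ET₀ = 0.0023 × 5.7936 × (14.05 + 17.8) × √7.3 = 0.0023 × 5.7936 × 31.85 × 2.7019 = 1.1467 mm/d
ETc = Kc × ET₀ = 1.19 × 1.1467 = 1.3646 mm/d
Crop demand D = ETc × 31 d = 1.3646 × 31 = 42.303 mm
Pe = 0.66 × 5.3 = 3.498 mm
D − Pe = 42.303 − 3.498 = 38.805 mm

39 mm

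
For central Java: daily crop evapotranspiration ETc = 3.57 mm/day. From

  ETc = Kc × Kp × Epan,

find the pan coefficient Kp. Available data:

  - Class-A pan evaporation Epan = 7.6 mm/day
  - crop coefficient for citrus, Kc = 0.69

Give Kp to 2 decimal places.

0.68

ETc = Kc × Kp × Epan  ⇒  Kp = ETc / (Kc × Epan)
Kp = 3.57 / (0.69 × 7.6) = 3.57 / 5.244 = 0.6808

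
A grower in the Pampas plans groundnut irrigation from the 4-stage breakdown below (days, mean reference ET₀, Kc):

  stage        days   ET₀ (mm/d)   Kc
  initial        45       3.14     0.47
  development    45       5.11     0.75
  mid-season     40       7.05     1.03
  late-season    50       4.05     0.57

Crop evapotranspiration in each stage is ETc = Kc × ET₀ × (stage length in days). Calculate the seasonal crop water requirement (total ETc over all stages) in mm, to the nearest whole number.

645 mm

initial: 0.47 × 3.14 × 45 = 66.41 mm
development: 0.75 × 5.11 × 45 = 172.46 mm
mid-season: 1.03 × 7.05 × 40 = 290.46 mm
late-season: 0.57 × 4.05 × 50 = 115.43 mm
Seasonal total = 644.76 mm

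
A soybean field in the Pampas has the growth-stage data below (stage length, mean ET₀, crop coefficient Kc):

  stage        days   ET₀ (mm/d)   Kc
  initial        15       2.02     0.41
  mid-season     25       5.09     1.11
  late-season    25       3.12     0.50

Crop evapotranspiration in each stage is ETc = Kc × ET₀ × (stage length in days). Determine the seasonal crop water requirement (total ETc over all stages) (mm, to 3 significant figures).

193 mm

initial: 0.41 × 2.02 × 15 = 12.42 mm
mid-season: 1.11 × 5.09 × 25 = 141.25 mm
late-season: 0.50 × 3.12 × 25 = 39.00 mm
Seasonal total = 192.67 mm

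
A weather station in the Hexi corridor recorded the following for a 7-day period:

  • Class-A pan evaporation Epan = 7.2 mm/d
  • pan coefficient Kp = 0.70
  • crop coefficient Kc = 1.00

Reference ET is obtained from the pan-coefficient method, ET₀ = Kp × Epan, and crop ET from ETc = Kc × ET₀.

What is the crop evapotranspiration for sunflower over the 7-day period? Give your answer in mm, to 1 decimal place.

35.3 mm

ET₀ = 0.70 × 7.2 = 5.0400 mm/d
ETc = Kc × ET₀ = 1.00 × 5.0400 = 5.0400 mm/d
Over 7 days: 5.0400 × 7 = 35.280 mm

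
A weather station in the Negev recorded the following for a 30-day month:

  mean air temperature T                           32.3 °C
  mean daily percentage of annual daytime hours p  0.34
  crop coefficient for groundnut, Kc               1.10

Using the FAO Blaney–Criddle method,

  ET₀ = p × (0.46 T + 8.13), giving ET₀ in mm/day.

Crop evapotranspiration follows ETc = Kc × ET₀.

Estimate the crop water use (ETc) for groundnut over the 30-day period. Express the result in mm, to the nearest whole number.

ET₀ = 0.34 × (0.46 × 32.3 + 8.13) = 0.34 × 22.988 = 7.8159 mm/d
ETc = Kc × ET₀ = 1.10 × 7.8159 = 8.5975 mm/d
Over 30 days: 8.5975 × 30 = 257.925 mm

258 mm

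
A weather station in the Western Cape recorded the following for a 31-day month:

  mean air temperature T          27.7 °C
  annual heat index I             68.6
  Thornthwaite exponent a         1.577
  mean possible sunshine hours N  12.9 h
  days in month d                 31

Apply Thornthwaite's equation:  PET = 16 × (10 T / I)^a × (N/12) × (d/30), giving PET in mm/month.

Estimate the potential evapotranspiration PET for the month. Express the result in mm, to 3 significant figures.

161 mm

10T/I = 10 × 27.7 / 68.6 = 4.0379
(10T/I)^a = 4.0379^1.577 = 9.0346
Uncorrected PET = 16 × 9.0346 = 144.554 mm
Correction = (N/12)(d/30) = (12.9/12)(31/30) = 1.1108
PET = 144.554 × 1.1108 = 160.571 mm/month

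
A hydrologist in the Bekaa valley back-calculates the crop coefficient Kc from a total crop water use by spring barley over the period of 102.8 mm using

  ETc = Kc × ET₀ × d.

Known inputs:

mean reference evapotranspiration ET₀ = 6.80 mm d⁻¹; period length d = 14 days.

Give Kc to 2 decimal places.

1.08

ETc = Kc × ET₀ × d  ⇒  Kc = ETc / (ET₀ × d)
Kc = 102.8 / (6.80 × 14) = 102.8 / 95.20 = 1.0798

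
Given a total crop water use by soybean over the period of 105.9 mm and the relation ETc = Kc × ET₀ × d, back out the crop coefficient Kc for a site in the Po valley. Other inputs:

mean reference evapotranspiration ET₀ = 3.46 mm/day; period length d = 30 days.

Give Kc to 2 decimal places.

1.02

ETc = Kc × ET₀ × d  ⇒  Kc = ETc / (ET₀ × d)
Kc = 105.9 / (3.46 × 30) = 105.9 / 103.80 = 1.0202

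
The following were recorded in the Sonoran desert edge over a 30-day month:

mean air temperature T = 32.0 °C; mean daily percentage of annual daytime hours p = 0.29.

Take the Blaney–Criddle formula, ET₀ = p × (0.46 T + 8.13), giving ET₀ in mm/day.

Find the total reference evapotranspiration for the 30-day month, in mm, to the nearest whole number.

199 mm

ET₀ = 0.29 × (0.46 × 32.0 + 8.13) = 0.29 × 22.850 = 6.6265 mm/d
Monthly total = 6.6265 × 30 = 198.795 mm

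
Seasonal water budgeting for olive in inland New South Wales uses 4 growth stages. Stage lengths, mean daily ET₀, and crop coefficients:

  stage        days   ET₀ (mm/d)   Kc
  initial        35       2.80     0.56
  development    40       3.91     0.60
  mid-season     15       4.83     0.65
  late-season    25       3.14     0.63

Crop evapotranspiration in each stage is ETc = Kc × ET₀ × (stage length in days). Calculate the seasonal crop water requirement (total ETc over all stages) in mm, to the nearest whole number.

initial: 0.56 × 2.80 × 35 = 54.88 mm
development: 0.60 × 3.91 × 40 = 93.84 mm
mid-season: 0.65 × 4.83 × 15 = 47.09 mm
late-season: 0.63 × 3.14 × 25 = 49.46 mm
Seasonal total = 245.27 mm

245 mm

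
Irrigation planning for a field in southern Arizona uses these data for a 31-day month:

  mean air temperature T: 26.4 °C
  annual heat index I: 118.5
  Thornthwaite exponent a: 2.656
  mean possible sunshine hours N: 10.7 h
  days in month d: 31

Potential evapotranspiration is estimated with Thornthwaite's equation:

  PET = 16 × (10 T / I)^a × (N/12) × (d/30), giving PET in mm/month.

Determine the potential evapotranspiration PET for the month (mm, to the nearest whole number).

124 mm

10T/I = 10 × 26.4 / 118.5 = 2.2278
(10T/I)^a = 2.2278^2.656 = 8.3938
Uncorrected PET = 16 × 8.3938 = 134.301 mm
Correction = (N/12)(d/30) = (10.7/12)(31/30) = 0.9214
PET = 134.301 × 0.9214 = 123.745 mm/month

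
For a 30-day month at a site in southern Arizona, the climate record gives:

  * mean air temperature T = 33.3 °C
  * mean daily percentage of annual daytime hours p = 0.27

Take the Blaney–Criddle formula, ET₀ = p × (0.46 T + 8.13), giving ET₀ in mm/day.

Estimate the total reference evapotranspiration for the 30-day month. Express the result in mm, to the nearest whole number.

190 mm

ET₀ = 0.27 × (0.46 × 33.3 + 8.13) = 0.27 × 23.448 = 6.3310 mm/d
Monthly total = 6.3310 × 30 = 189.930 mm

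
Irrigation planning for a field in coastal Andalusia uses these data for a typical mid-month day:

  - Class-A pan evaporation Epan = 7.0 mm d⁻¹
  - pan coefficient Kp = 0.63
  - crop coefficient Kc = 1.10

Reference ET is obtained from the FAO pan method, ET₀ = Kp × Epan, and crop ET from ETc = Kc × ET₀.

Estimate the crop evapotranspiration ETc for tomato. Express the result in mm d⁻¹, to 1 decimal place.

4.9 mm d⁻¹

ET₀ = 0.63 × 7.0 = 4.4100 mm/d
ETc = Kc × ET₀ = 1.10 × 4.4100 = 4.8510 mm/d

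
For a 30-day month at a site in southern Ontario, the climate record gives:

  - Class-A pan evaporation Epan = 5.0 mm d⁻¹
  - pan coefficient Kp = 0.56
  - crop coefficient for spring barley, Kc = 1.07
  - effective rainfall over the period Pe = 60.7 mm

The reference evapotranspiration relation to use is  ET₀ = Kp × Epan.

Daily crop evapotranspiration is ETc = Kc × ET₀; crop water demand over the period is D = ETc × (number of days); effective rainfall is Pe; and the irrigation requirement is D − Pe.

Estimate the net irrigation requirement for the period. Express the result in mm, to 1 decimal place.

29.2 mm

ET₀ = 0.56 × 5.0 = 2.8000 mm/d
ETc = Kc × ET₀ = 1.07 × 2.8000 = 2.9960 mm/d
Crop demand D = ETc × 30 d = 2.9960 × 30 = 89.880 mm
D − Pe = 89.880 − 60.7 = 29.180 mm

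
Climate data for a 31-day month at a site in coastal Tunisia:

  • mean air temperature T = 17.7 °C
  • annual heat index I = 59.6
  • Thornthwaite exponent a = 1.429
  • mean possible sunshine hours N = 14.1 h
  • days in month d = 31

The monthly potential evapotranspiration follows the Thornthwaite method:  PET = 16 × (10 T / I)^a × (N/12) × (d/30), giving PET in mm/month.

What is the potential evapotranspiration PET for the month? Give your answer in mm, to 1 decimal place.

92.0 mm

10T/I = 10 × 17.7 / 59.6 = 2.9698
(10T/I)^a = 2.9698^1.429 = 4.7373
Uncorrected PET = 16 × 4.7373 = 75.797 mm
Correction = (N/12)(d/30) = (14.1/12)(31/30) = 1.2142
PET = 75.797 × 1.2142 = 92.033 mm/month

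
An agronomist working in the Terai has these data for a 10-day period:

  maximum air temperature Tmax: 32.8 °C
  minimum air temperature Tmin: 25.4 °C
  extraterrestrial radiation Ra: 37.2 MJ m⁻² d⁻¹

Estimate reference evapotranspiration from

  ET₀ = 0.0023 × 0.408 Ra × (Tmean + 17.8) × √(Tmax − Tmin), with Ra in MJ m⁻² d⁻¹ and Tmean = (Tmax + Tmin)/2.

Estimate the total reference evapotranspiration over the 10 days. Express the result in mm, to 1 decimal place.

Tmean = (32.8 + 25.4)/2 = 29.10 °C
0.408 Ra = 0.408 × 37.2 = 15.1776 mm/d equivalent
ET₀ = 0.0023 × 15.1776 × (29.10 + 17.8) × √7.4 = 0.0023 × 15.1776 × 46.90 × 2.7203 = 4.4537 mm/d
Over 10 days: 4.4537 × 10 = 44.537 mm

44.5 mm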